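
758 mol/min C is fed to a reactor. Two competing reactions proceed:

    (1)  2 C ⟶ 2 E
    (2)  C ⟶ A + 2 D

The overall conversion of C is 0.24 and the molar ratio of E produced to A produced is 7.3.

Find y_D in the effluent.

0.0547

Conversion of C: C consumed = 0.24 × 758 = 181.9 mol/min = 2ξ₁ + 1ξ₂.
Selectivity: 2ξ₁ / (1ξ₂) = 7.3 → ξ₁ = 3.65 ξ₂.
Substitute: (2·3.65 + 1) ξ₂ = 181.9 → ξ₂ = 21.92 mol/min, ξ₁ = 80 mol/min.
Outlet amounts (n = n₀ + Σ ν·ξ):
  C: 758 − 2(80) − 1(21.92) = 576.1
  E: 0 + 2(80) = 160
  A: 0 + 1(21.92) = 21.92
  D: 0 + 2(21.92) = 43.84
Total out = 801.8 mol/min; y_D = 43.84 / 801.8 = 0.05467.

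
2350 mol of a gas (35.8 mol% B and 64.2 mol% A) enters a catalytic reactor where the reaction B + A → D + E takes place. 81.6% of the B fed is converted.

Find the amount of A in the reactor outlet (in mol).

B reacted = 0.816 × 841.3 = 686.5 mol; ν_B = −1, so ξ = 686.5/1 = 686.5 mol.
Outlet amounts (n = n₀ + ν ξ):
  B: 841.3 − 1(686.5) = 154.8
  A: 1509 − 1(686.5) = 822.2
  D: 0 + 1(686.5) = 686.5
  E: 0 + 1(686.5) = 686.5

822 mol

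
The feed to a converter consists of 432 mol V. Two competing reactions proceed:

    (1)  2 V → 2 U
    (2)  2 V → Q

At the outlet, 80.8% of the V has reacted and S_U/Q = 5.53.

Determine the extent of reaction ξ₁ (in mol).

Conversion of V: V consumed = 0.808 × 432 = 349.1 mol = 2ξ₁ + 2ξ₂.
Selectivity: 2ξ₁ / (1ξ₂) = 5.53 → ξ₁ = 2.765 ξ₂.
Substitute: (2·2.765 + 2) ξ₂ = 349.1 → ξ₂ = 46.36 mol, ξ₁ = 128.2 mol.
Outlet amounts (n = n₀ + Σ ν·ξ):
  V: 432 − 2(128.2) − 2(46.36) = 82.94
  U: 0 + 2(128.2) = 256.3
  Q: 0 + 1(46.36) = 46.36

ξ₁ = 128 mol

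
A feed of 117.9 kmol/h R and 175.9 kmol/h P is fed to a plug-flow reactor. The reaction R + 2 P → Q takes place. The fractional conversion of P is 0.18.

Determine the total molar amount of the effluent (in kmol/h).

262 kmol/h

P reacted = 0.18 × 175.9 = 31.66 kmol/h; ν_P = −2, so ξ = 31.66/2 = 15.83 kmol/h.
Outlet amounts (n = n₀ + ν ξ):
  R: 117.9 − 1(15.83) = 102.1
  P: 175.9 − 2(15.83) = 144.2
  Q: 0 + 1(15.83) = 15.83
Total out = 102.1 + 144.2 + 15.83 = 262.1 kmol/h.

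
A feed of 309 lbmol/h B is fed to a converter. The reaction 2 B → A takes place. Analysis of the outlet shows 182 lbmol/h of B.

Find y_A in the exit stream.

For B: n = n₀ − 2ξ → 182 = 309 − 2ξ, giving ξ = 63.5 lbmol/h.
Outlet amounts (n = n₀ + ν ξ):
  B: 309 − 2(63.5) = 182
  A: 0 + 1(63.5) = 63.5
Total out = 245.5 lbmol/h; y_A = 63.5 / 245.5 = 0.2587.

0.259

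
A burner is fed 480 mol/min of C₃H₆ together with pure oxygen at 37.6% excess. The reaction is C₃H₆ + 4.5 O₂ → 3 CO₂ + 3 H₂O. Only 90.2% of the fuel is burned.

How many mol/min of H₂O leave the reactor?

1300 mol/min

Stoichiometric O₂ = 4.5 × 480 = 2160 mol/min; O₂ fed = 2160 × 1.376 = 2972 mol/min.
Fuel reacted = 0.902 × 480 → ξ = 433 mol/min.
Outlet (n = n₀ + ν ξ):
  C₃H₆: 480 − 1(433) = 47.04
  O₂: 2972 − 4.5(433) = 1024
  CO₂: 0 + 3(433) = 1299
  H₂O: 0 + 3(433) = 1299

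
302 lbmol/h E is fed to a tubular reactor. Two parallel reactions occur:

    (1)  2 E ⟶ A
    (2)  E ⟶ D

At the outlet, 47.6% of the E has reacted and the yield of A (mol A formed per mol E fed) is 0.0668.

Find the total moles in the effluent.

282 lbmol/h

Yield of A: 1ξ₁ / 302 = 0.0668 → ξ₁ = 20.17 lbmol/h.
Conversion of E: 2ξ₁ + 1ξ₂ = 0.476 × 302 = 143.8 → ξ₂ = 103.4 lbmol/h.
Outlet amounts (n = n₀ + Σ ν·ξ):
  E: 302 − 2(20.17) − 1(103.4) = 158.2
  A: 0 + 1(20.17) = 20.17
  D: 0 + 1(103.4) = 103.4
Total out = 158.2 + 20.17 + 103.4 = 281.8 lbmol/h.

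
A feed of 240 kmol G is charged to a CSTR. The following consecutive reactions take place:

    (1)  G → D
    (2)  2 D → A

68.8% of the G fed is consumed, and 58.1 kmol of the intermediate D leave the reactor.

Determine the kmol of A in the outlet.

Conversion of G: G consumed = 1ξ₁ = 0.688 × 240 → ξ₁ = 165.1 kmol.
D balance: n_D = 0 + 1ξ₁ − 2ξ₂ = 58.1 → ξ₂ = (1·165.1 − 58.1)/2 = 53.51 kmol.
Outlet amounts (n = n₀ + Σ ν·ξ):
  G: 240 − 1(165.1) = 74.88
  D: 0 + 1(165.1) − 2(53.51) = 58.1
  A: 0 + 1(53.51) = 53.51

53.5 kmol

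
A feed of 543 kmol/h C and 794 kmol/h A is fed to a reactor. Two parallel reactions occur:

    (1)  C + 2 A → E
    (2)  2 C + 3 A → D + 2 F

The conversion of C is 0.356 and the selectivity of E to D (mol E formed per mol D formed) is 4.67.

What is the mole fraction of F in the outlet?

0.0575

Conversion of C: C consumed = 0.356 × 543 = 193.3 kmol/h = 1ξ₁ + 2ξ₂.
Selectivity: 1ξ₁ / (1ξ₂) = 4.67 → ξ₁ = 4.67 ξ₂.
Substitute: (1·4.67 + 2) ξ₂ = 193.3 → ξ₂ = 28.98 kmol/h, ξ₁ = 135.3 kmol/h.
Outlet amounts (n = n₀ + Σ ν·ξ):
  C: 543 − 1(135.3) − 2(28.98) = 349.7
  A: 794 − 2(135.3) − 3(28.98) = 436.4
  E: 0 + 1(135.3) = 135.3
  D: 0 + 1(28.98) = 28.98
  F: 0 + 2(28.98) = 57.96
Total out = 1008 kmol/h; y_F = 57.96 / 1008 = 0.05748.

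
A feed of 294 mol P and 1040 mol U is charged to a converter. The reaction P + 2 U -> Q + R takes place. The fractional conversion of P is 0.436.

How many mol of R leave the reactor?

128 mol

P reacted = 0.436 × 294 = 128.2 mol; ν_P = −1, so ξ = 128.2/1 = 128.2 mol.
Outlet amounts (n = n₀ + ν ξ):
  P: 294 − 1(128.2) = 165.8
  U: 1040 − 2(128.2) = 783.6
  Q: 0 + 1(128.2) = 128.2
  R: 0 + 1(128.2) = 128.2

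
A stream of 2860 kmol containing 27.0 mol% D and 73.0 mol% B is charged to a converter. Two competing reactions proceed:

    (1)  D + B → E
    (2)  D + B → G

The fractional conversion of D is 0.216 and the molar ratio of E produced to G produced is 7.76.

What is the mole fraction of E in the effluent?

0.0549

Conversion of D: D consumed = 0.216 × 772.2 = 166.8 kmol = 1ξ₁ + 1ξ₂.
Selectivity: 1ξ₁ / (1ξ₂) = 7.76 → ξ₁ = 7.76 ξ₂.
Substitute: (1·7.76 + 1) ξ₂ = 166.8 → ξ₂ = 19.04 kmol, ξ₁ = 147.8 kmol.
Outlet amounts (n = n₀ + Σ ν·ξ):
  D: 772.2 − 1(147.8) − 1(19.04) = 605.4
  B: 2088 − 1(147.8) − 1(19.04) = 1921
  E: 0 + 1(147.8) = 147.8
  G: 0 + 1(19.04) = 19.04
Total out = 2693 kmol; y_E = 147.8 / 2693 = 0.05486.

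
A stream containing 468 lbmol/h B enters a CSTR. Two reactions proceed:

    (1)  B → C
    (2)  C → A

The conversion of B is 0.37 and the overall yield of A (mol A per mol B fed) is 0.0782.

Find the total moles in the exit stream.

Conversion of B: B consumed = 1ξ₁ = 0.37 × 468 → ξ₁ = 173.2 lbmol/h.
Yield of A: 1ξ₂ / 468 = 0.0782 → ξ₂ = 36.6 lbmol/h.
Outlet amounts (n = n₀ + Σ ν·ξ):
  B: 468 − 1(173.2) = 294.8
  C: 0 + 1(173.2) − 1(36.6) = 136.6
  A: 0 + 1(36.6) = 36.6
Total out = 294.8 + 136.6 + 36.6 = 468 lbmol/h.

468 lbmol/h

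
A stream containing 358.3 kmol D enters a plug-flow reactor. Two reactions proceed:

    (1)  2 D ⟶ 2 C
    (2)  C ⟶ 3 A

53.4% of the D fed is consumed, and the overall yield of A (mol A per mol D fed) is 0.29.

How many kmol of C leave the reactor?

157 kmol

Conversion of D: D consumed = 2ξ₁ = 0.534 × 358.3 → ξ₁ = 95.67 kmol.
Yield of A: 3ξ₂ / 358.3 = 0.29 → ξ₂ = 34.64 kmol.
Outlet amounts (n = n₀ + Σ ν·ξ):
  D: 358.3 − 2(95.67) = 167
  C: 0 + 2(95.67) − 1(34.64) = 156.7
  A: 0 + 3(34.64) = 103.9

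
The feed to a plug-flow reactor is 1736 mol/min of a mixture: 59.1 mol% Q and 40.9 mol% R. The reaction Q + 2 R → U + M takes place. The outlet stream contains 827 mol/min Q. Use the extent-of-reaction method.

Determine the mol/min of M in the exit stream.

For Q: n = n₀ − 1ξ → 827 = 1026 − 1ξ, giving ξ = 199 mol/min.
Outlet amounts (n = n₀ + ν ξ):
  Q: 1026 − 1(199) = 827
  R: 710 − 2(199) = 312.1
  U: 0 + 1(199) = 199
  M: 0 + 1(199) = 199

199 mol/min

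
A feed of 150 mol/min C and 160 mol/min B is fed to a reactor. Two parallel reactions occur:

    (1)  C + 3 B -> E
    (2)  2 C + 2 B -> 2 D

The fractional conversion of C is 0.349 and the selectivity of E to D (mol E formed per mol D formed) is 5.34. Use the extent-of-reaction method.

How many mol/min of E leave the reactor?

Conversion of C: C consumed = 0.349 × 150 = 52.35 mol/min = 1ξ₁ + 2ξ₂.
Selectivity: 1ξ₁ / (2ξ₂) = 5.34 → ξ₁ = 10.68 ξ₂.
Substitute: (1·10.68 + 2) ξ₂ = 52.35 → ξ₂ = 4.129 mol/min, ξ₁ = 44.09 mol/min.
Outlet amounts (n = n₀ + Σ ν·ξ):
  C: 150 − 1(44.09) − 2(4.129) = 97.65
  B: 160 − 3(44.09) − 2(4.129) = 19.46
  E: 0 + 1(44.09) = 44.09
  D: 0 + 2(4.129) = 8.257

44.1 mol/min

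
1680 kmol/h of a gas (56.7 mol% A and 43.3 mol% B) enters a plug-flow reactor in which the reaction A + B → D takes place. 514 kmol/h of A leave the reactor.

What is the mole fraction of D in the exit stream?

0.353

For A: n = n₀ − 1ξ → 514 = 952.6 − 1ξ, giving ξ = 438.6 kmol/h.
Outlet amounts (n = n₀ + ν ξ):
  A: 952.6 − 1(438.6) = 514
  B: 727.4 − 1(438.6) = 288.9
  D: 0 + 1(438.6) = 438.6
Total out = 1241 kmol/h; y_D = 438.6 / 1241 = 0.3533.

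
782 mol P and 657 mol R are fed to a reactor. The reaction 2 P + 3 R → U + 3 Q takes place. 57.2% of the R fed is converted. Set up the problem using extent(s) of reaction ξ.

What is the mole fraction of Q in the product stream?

R reacted = 0.572 × 657 = 375.8 mol; ν_R = −3, so ξ = 375.8/3 = 125.3 mol.
Outlet amounts (n = n₀ + ν ξ):
  P: 782 − 2(125.3) = 531.5
  R: 657 − 3(125.3) = 281.2
  U: 0 + 1(125.3) = 125.3
  Q: 0 + 3(125.3) = 375.8
Total out = 1314 mol; y_Q = 375.8 / 1314 = 0.2861.

0.286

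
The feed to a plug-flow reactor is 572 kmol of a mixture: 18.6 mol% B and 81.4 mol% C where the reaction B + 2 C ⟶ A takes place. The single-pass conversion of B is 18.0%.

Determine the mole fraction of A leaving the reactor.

B reacted = 0.18 × 106.4 = 19.15 kmol; ν_B = −1, so ξ = 19.15/1 = 19.15 kmol.
Outlet amounts (n = n₀ + ν ξ):
  B: 106.4 − 1(19.15) = 87.24
  C: 465.6 − 2(19.15) = 427.3
  A: 0 + 1(19.15) = 19.15
Total out = 533.7 kmol; y_A = 19.15 / 533.7 = 0.03588.

0.0359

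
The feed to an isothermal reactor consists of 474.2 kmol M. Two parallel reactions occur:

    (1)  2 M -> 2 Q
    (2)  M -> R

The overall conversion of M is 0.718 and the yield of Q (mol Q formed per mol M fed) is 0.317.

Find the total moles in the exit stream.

474 kmol

Yield of Q: 2ξ₁ / 474.2 = 0.317 → ξ₁ = 75.16 kmol.
Conversion of M: 2ξ₁ + 1ξ₂ = 0.718 × 474.2 = 340.5 → ξ₂ = 190.2 kmol.
Outlet amounts (n = n₀ + Σ ν·ξ):
  M: 474.2 − 2(75.16) − 1(190.2) = 133.7
  Q: 0 + 2(75.16) = 150.3
  R: 0 + 1(190.2) = 190.2
Total out = 133.7 + 150.3 + 190.2 = 474.2 kmol.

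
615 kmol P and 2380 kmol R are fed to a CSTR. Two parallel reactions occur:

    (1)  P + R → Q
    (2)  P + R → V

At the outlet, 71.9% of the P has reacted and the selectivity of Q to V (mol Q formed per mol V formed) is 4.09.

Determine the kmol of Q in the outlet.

Conversion of P: P consumed = 0.719 × 615 = 442.2 kmol = 1ξ₁ + 1ξ₂.
Selectivity: 1ξ₁ / (1ξ₂) = 4.09 → ξ₁ = 4.09 ξ₂.
Substitute: (1·4.09 + 1) ξ₂ = 442.2 → ξ₂ = 86.87 kmol, ξ₁ = 355.3 kmol.
Outlet amounts (n = n₀ + Σ ν·ξ):
  P: 615 − 1(355.3) − 1(86.87) = 172.8
  R: 2380 − 1(355.3) − 1(86.87) = 1938
  Q: 0 + 1(355.3) = 355.3
  V: 0 + 1(86.87) = 86.87

355 kmol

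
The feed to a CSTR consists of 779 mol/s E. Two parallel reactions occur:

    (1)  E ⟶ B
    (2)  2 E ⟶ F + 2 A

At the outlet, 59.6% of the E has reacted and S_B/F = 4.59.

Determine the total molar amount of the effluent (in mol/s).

Conversion of E: E consumed = 0.596 × 779 = 464.3 mol/s = 1ξ₁ + 2ξ₂.
Selectivity: 1ξ₁ / (1ξ₂) = 4.59 → ξ₁ = 4.59 ξ₂.
Substitute: (1·4.59 + 2) ξ₂ = 464.3 → ξ₂ = 70.45 mol/s, ξ₁ = 323.4 mol/s.
Outlet amounts (n = n₀ + Σ ν·ξ):
  E: 779 − 1(323.4) − 2(70.45) = 314.7
  B: 0 + 1(323.4) = 323.4
  F: 0 + 1(70.45) = 70.45
  A: 0 + 2(70.45) = 140.9
Total out = 314.7 + 323.4 + 70.45 + 140.9 = 849.5 mol/s.

849 mol/s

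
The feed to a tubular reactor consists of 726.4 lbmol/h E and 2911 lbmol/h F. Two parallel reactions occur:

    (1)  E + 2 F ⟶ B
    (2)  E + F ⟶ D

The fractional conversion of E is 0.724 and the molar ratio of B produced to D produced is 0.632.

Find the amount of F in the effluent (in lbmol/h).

Conversion of E: E consumed = 0.724 × 726.4 = 525.9 lbmol/h = 1ξ₁ + 1ξ₂.
Selectivity: 1ξ₁ / (1ξ₂) = 0.632 → ξ₁ = 0.632 ξ₂.
Substitute: (1·0.632 + 1) ξ₂ = 525.9 → ξ₂ = 322.3 lbmol/h, ξ₁ = 203.7 lbmol/h.
Outlet amounts (n = n₀ + Σ ν·ξ):
  E: 726.4 − 1(203.7) − 1(322.3) = 200.5
  F: 2911 − 2(203.7) − 1(322.3) = 2181
  B: 0 + 1(203.7) = 203.7
  D: 0 + 1(322.3) = 322.3

2180 lbmol/h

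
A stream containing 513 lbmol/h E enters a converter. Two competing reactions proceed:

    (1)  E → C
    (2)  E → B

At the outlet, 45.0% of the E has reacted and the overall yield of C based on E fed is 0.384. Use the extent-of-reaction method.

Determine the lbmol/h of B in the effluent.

33.9 lbmol/h

Yield of C: 1ξ₁ / 513 = 0.384 → ξ₁ = 197 lbmol/h.
Conversion of E: 1ξ₁ + 1ξ₂ = 0.45 × 513 = 230.8 → ξ₂ = 33.86 lbmol/h.
Outlet amounts (n = n₀ + Σ ν·ξ):
  E: 513 − 1(197) − 1(33.86) = 282.1
  C: 0 + 1(197) = 197
  B: 0 + 1(33.86) = 33.86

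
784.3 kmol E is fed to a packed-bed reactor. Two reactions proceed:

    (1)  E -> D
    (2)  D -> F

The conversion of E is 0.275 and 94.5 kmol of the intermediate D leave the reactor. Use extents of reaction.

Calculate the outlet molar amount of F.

121 kmol

Conversion of E: E consumed = 1ξ₁ = 0.275 × 784.3 → ξ₁ = 215.7 kmol.
D balance: n_D = 0 + 1ξ₁ − 1ξ₂ = 94.5 → ξ₂ = (1·215.7 − 94.5)/1 = 121.2 kmol.
Outlet amounts (n = n₀ + Σ ν·ξ):
  E: 784.3 − 1(215.7) = 568.6
  D: 0 + 1(215.7) − 1(121.2) = 94.5
  F: 0 + 1(121.2) = 121.2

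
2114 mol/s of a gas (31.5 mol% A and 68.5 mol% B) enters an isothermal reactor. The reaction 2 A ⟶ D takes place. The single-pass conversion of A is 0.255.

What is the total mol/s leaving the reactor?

2030 mol/s

A reacted = 0.255 × 665.9 = 169.8 mol/s; ν_A = −2, so ξ = 169.8/2 = 84.9 mol/s.
Outlet amounts (n = n₀ + ν ξ):
  A: 665.9 − 2(84.9) = 496.1
  D: 0 + 1(84.9) = 84.9
  B: 1448 (inert)
Total out = 496.1 + 84.9 + 1448 = 2029 mol/s.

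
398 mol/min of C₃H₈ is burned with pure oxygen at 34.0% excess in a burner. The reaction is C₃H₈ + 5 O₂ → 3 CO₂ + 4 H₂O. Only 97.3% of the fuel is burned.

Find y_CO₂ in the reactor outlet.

0.337

Stoichiometric O₂ = 5 × 398 = 1990 mol/min; O₂ fed = 1990 × 1.340 = 2667 mol/min.
Fuel reacted = 0.973 × 398 → ξ = 387.3 mol/min.
Outlet (n = n₀ + ν ξ):
  C₃H₈: 398 − 1(387.3) = 10.75
  O₂: 2667 − 5(387.3) = 730.3
  CO₂: 0 + 3(387.3) = 1162
  H₂O: 0 + 4(387.3) = 1549
Total out = 3452 mol/min; y_CO₂ = 1162 / 3452 = 0.3366.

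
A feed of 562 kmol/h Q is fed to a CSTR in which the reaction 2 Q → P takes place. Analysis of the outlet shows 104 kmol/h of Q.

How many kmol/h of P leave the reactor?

229 kmol/h

For Q: n = n₀ − 2ξ → 104 = 562 − 2ξ, giving ξ = 229 kmol/h.
Outlet amounts (n = n₀ + ν ξ):
  Q: 562 − 2(229) = 104
  P: 0 + 1(229) = 229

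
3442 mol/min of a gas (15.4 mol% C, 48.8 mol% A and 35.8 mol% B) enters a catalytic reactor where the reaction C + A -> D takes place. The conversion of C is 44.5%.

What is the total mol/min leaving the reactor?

C reacted = 0.445 × 530.1 = 235.9 mol/min; ν_C = −1, so ξ = 235.9/1 = 235.9 mol/min.
Outlet amounts (n = n₀ + ν ξ):
  C: 530.1 − 1(235.9) = 294.2
  A: 1680 − 1(235.9) = 1444
  D: 0 + 1(235.9) = 235.9
  B: 1232 (inert)
Total out = 294.2 + 1444 + 235.9 + 1232 = 3206 mol/min.

3210 mol/min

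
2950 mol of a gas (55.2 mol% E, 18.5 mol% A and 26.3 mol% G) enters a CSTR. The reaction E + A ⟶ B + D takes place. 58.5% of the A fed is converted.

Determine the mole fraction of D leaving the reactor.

A reacted = 0.585 × 545.8 = 319.3 mol; ν_A = −1, so ξ = 319.3/1 = 319.3 mol.
Outlet amounts (n = n₀ + ν ξ):
  E: 1628 − 1(319.3) = 1309
  A: 545.8 − 1(319.3) = 226.5
  B: 0 + 1(319.3) = 319.3
  D: 0 + 1(319.3) = 319.3
  G: 775.9 (inert)
Total out = 2950 mol; y_D = 319.3 / 2950 = 0.1082.

0.108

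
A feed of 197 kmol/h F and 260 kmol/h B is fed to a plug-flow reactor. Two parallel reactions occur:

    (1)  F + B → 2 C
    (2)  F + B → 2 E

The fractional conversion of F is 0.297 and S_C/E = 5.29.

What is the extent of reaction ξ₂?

ξ₂ = 9.3 kmol/h

Conversion of F: F consumed = 0.297 × 197 = 58.51 kmol/h = 1ξ₁ + 1ξ₂.
Selectivity: 2ξ₁ / (2ξ₂) = 5.29 → ξ₁ = 5.29 ξ₂.
Substitute: (1·5.29 + 1) ξ₂ = 58.51 → ξ₂ = 9.302 kmol/h, ξ₁ = 49.21 kmol/h.
Outlet amounts (n = n₀ + Σ ν·ξ):
  F: 197 − 1(49.21) − 1(9.302) = 138.5
  B: 260 − 1(49.21) − 1(9.302) = 201.5
  C: 0 + 2(49.21) = 98.41
  E: 0 + 2(9.302) = 18.6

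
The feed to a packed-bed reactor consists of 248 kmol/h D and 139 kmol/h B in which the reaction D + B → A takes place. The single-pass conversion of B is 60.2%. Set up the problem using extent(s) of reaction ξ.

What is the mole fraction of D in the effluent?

B reacted = 0.602 × 139 = 83.68 kmol/h; ν_B = −1, so ξ = 83.68/1 = 83.68 kmol/h.
Outlet amounts (n = n₀ + ν ξ):
  D: 248 − 1(83.68) = 164.3
  B: 139 − 1(83.68) = 55.32
  A: 0 + 1(83.68) = 83.68
Total out = 303.3 kmol/h; y_D = 164.3 / 303.3 = 0.5417.

0.542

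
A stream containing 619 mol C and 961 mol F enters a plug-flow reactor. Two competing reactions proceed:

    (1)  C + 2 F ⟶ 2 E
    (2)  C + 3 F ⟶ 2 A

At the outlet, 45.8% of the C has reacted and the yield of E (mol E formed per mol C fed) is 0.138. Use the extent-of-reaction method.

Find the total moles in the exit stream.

1060 mol

Yield of E: 2ξ₁ / 619 = 0.138 → ξ₁ = 42.71 mol.
Conversion of C: 1ξ₁ + 1ξ₂ = 0.458 × 619 = 283.5 → ξ₂ = 240.8 mol.
Outlet amounts (n = n₀ + Σ ν·ξ):
  C: 619 − 1(42.71) − 1(240.8) = 335.5
  F: 961 − 2(42.71) − 3(240.8) = 153.2
  E: 0 + 2(42.71) = 85.42
  A: 0 + 2(240.8) = 481.6
Total out = 335.5 + 153.2 + 85.42 + 481.6 = 1056 mol.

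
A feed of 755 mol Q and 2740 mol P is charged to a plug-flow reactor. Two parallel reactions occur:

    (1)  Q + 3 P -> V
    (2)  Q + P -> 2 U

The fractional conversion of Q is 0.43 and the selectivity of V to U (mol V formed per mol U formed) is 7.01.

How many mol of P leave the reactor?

Conversion of Q: Q consumed = 0.43 × 755 = 324.6 mol = 1ξ₁ + 1ξ₂.
Selectivity: 1ξ₁ / (2ξ₂) = 7.01 → ξ₁ = 14.02 ξ₂.
Substitute: (1·14.02 + 1) ξ₂ = 324.6 → ξ₂ = 21.61 mol, ξ₁ = 303 mol.
Outlet amounts (n = n₀ + Σ ν·ξ):
  Q: 755 − 1(303) − 1(21.61) = 430.4
  P: 2740 − 3(303) − 1(21.61) = 1809
  V: 0 + 1(303) = 303
  U: 0 + 2(21.61) = 43.23

1810 mol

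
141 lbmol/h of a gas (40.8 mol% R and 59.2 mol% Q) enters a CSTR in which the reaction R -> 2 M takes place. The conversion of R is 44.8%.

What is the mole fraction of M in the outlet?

R reacted = 0.448 × 57.53 = 25.77 lbmol/h; ν_R = −1, so ξ = 25.77/1 = 25.77 lbmol/h.
Outlet amounts (n = n₀ + ν ξ):
  R: 57.53 − 1(25.77) = 31.76
  M: 0 + 2(25.77) = 51.55
  Q: 83.47 (inert)
Total out = 166.8 lbmol/h; y_M = 51.55 / 166.8 = 0.3091.

0.309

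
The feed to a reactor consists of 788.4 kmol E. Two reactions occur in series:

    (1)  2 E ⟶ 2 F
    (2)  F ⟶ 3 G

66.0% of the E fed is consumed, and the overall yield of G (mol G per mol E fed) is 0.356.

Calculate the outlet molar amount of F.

Conversion of E: E consumed = 2ξ₁ = 0.66 × 788.4 → ξ₁ = 260.2 kmol.
Yield of G: 3ξ₂ / 788.4 = 0.356 → ξ₂ = 93.56 kmol.
Outlet amounts (n = n₀ + Σ ν·ξ):
  E: 788.4 − 2(260.2) = 268.1
  F: 0 + 2(260.2) − 1(93.56) = 426.8
  G: 0 + 3(93.56) = 280.7

427 kmol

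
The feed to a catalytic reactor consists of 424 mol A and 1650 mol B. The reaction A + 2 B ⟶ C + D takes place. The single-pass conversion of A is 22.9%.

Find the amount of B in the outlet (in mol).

1460 mol

A reacted = 0.229 × 424 = 97.1 mol; ν_A = −1, so ξ = 97.1/1 = 97.1 mol.
Outlet amounts (n = n₀ + ν ξ):
  A: 424 − 1(97.1) = 326.9
  B: 1650 − 2(97.1) = 1456
  C: 0 + 1(97.1) = 97.1
  D: 0 + 1(97.1) = 97.1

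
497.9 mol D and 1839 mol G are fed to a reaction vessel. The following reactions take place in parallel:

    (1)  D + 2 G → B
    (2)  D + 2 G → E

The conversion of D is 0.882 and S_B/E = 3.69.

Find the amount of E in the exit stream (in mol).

Conversion of D: D consumed = 0.882 × 497.9 = 439.1 mol = 1ξ₁ + 1ξ₂.
Selectivity: 1ξ₁ / (1ξ₂) = 3.69 → ξ₁ = 3.69 ξ₂.
Substitute: (1·3.69 + 1) ξ₂ = 439.1 → ξ₂ = 93.63 mol, ξ₁ = 345.5 mol.
Outlet amounts (n = n₀ + Σ ν·ξ):
  D: 497.9 − 1(345.5) − 1(93.63) = 58.75
  G: 1839 − 2(345.5) − 2(93.63) = 960.7
  B: 0 + 1(345.5) = 345.5
  E: 0 + 1(93.63) = 93.63

93.6 mol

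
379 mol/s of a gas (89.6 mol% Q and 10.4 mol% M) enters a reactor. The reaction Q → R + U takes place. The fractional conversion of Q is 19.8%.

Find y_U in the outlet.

0.151

Q reacted = 0.198 × 339.6 = 67.24 mol/s; ν_Q = −1, so ξ = 67.24/1 = 67.24 mol/s.
Outlet amounts (n = n₀ + ν ξ):
  Q: 339.6 − 1(67.24) = 272.3
  R: 0 + 1(67.24) = 67.24
  U: 0 + 1(67.24) = 67.24
  M: 39.42 (inert)
Total out = 446.2 mol/s; y_U = 67.24 / 446.2 = 0.1507.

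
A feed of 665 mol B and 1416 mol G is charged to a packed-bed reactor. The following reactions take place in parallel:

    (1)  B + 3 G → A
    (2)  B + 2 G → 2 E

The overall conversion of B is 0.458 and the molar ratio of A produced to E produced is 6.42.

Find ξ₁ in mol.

Conversion of B: B consumed = 0.458 × 665 = 304.6 mol = 1ξ₁ + 1ξ₂.
Selectivity: 1ξ₁ / (2ξ₂) = 6.42 → ξ₁ = 12.84 ξ₂.
Substitute: (1·12.84 + 1) ξ₂ = 304.6 → ξ₂ = 22.01 mol, ξ₁ = 282.6 mol.
Outlet amounts (n = n₀ + Σ ν·ξ):
  B: 665 − 1(282.6) − 1(22.01) = 360.4
  G: 1416 − 3(282.6) − 2(22.01) = 524.3
  A: 0 + 1(282.6) = 282.6
  E: 0 + 2(22.01) = 44.01

ξ₁ = 283 mol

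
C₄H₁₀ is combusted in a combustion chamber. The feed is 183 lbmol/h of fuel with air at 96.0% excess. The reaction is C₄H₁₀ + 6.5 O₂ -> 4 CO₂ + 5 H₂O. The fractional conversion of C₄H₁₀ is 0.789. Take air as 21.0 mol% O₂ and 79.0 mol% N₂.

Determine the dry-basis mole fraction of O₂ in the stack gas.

0.129

Stoichiometric O₂ = 6.5 × 183 = 1190 lbmol/h; O₂ fed = 1190 × 1.960 = 2331 lbmol/h.
N₂ fed = 2331 × 79/21 = 8771 lbmol/h.
Fuel reacted = 0.789 × 183 → ξ = 144.4 lbmol/h.
Outlet (n = n₀ + ν ξ):
  C₄H₁₀: 183 − 1(144.4) = 38.61
  O₂: 2331 − 6.5(144.4) = 1393
  N₂: 8771 (inert)
  CO₂: 0 + 4(144.4) = 577.5
  H₂O: 0 + 5(144.4) = 721.9
Dry total = 10780 lbmol/h; y_O₂ (dry) = 1393 / 10780 = 0.1292.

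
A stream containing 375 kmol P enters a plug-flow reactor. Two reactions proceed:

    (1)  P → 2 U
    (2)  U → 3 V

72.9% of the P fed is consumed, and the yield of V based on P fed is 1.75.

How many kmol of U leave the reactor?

Conversion of P: P consumed = 1ξ₁ = 0.729 × 375 → ξ₁ = 273.4 kmol.
Yield of V: 3ξ₂ / 375 = 1.75 → ξ₂ = 218.8 kmol.
Outlet amounts (n = n₀ + Σ ν·ξ):
  P: 375 − 1(273.4) = 101.6
  U: 0 + 2(273.4) − 1(218.8) = 328
  V: 0 + 3(218.8) = 656.2

328 kmol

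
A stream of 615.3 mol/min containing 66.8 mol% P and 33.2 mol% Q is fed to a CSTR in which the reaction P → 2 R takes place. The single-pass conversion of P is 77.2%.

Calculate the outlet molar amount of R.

635 mol/min

P reacted = 0.772 × 411 = 317.3 mol/min; ν_P = −1, so ξ = 317.3/1 = 317.3 mol/min.
Outlet amounts (n = n₀ + ν ξ):
  P: 411 − 1(317.3) = 93.71
  R: 0 + 2(317.3) = 634.6
  Q: 204.3 (inert)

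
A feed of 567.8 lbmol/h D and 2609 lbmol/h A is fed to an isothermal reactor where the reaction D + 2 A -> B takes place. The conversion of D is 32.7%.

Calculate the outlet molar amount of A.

2240 lbmol/h

D reacted = 0.327 × 567.8 = 185.7 lbmol/h; ν_D = −1, so ξ = 185.7/1 = 185.7 lbmol/h.
Outlet amounts (n = n₀ + ν ξ):
  D: 567.8 − 1(185.7) = 382.1
  A: 2609 − 2(185.7) = 2238
  B: 0 + 1(185.7) = 185.7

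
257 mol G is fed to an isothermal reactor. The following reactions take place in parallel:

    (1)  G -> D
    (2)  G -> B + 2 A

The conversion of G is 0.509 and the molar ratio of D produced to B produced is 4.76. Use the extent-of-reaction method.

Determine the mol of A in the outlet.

Conversion of G: G consumed = 0.509 × 257 = 130.8 mol = 1ξ₁ + 1ξ₂.
Selectivity: 1ξ₁ / (1ξ₂) = 4.76 → ξ₁ = 4.76 ξ₂.
Substitute: (1·4.76 + 1) ξ₂ = 130.8 → ξ₂ = 22.71 mol, ξ₁ = 108.1 mol.
Outlet amounts (n = n₀ + Σ ν·ξ):
  G: 257 − 1(108.1) − 1(22.71) = 126.2
  D: 0 + 1(108.1) = 108.1
  B: 0 + 1(22.71) = 22.71
  A: 0 + 2(22.71) = 45.42

45.4 mol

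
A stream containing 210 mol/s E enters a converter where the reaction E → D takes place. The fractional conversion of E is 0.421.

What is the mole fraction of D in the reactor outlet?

0.421

E reacted = 0.421 × 210 = 88.41 mol/s; ν_E = −1, so ξ = 88.41/1 = 88.41 mol/s.
Outlet amounts (n = n₀ + ν ξ):
  E: 210 − 1(88.41) = 121.6
  D: 0 + 1(88.41) = 88.41
Total out = 210 mol/s; y_D = 88.41 / 210 = 0.421.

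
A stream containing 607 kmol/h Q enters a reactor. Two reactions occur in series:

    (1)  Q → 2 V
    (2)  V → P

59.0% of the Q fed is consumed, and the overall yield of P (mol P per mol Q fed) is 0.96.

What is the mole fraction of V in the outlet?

0.138

Conversion of Q: Q consumed = 1ξ₁ = 0.59 × 607 → ξ₁ = 358.1 kmol/h.
Yield of P: 1ξ₂ / 607 = 0.96 → ξ₂ = 582.7 kmol/h.
Outlet amounts (n = n₀ + Σ ν·ξ):
  Q: 607 − 1(358.1) = 248.9
  V: 0 + 2(358.1) − 1(582.7) = 133.5
  P: 0 + 1(582.7) = 582.7
Total out = 965.1 kmol/h; y_V = 133.5 / 965.1 = 0.1384.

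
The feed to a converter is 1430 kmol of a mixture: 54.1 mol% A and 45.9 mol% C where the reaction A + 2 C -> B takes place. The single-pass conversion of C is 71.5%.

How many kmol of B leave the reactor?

235 kmol

C reacted = 0.715 × 656.4 = 469.3 kmol; ν_C = −2, so ξ = 469.3/2 = 234.7 kmol.
Outlet amounts (n = n₀ + ν ξ):
  A: 773.6 − 1(234.7) = 539
  C: 656.4 − 2(234.7) = 187.1
  B: 0 + 1(234.7) = 234.7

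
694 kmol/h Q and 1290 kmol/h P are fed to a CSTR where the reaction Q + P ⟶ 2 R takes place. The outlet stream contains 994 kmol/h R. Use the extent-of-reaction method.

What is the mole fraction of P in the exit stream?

0.4

For R: n = n₀ + 2ξ → 994 = 0 + 2ξ, giving ξ = 497 kmol/h.
Outlet amounts (n = n₀ + ν ξ):
  Q: 694 − 1(497) = 197
  P: 1290 − 1(497) = 793
  R: 0 + 2(497) = 994
Total out = 1984 kmol/h; y_P = 793 / 1984 = 0.3997.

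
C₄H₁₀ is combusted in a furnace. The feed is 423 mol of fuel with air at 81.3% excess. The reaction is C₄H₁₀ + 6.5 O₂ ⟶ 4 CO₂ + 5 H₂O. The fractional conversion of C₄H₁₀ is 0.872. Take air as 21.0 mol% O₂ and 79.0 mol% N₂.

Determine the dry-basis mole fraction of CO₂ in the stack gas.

Stoichiometric O₂ = 6.5 × 423 = 2750 mol; O₂ fed = 2750 × 1.813 = 4985 mol.
N₂ fed = 4985 × 79/21 = 18750 mol.
Fuel reacted = 0.872 × 423 → ξ = 368.9 mol.
Outlet (n = n₀ + ν ξ):
  C₄H₁₀: 423 − 1(368.9) = 54.14
  O₂: 4985 − 6.5(368.9) = 2587
  N₂: 18750 (inert)
  CO₂: 0 + 4(368.9) = 1475
  H₂O: 0 + 5(368.9) = 1844
Dry total = 22870 mol; y_CO₂ (dry) = 1475 / 22870 = 0.06452.

0.0645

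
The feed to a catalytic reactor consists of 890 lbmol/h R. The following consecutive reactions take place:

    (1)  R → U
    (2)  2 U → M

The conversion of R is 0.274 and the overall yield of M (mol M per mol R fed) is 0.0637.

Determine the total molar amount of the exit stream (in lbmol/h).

Conversion of R: R consumed = 1ξ₁ = 0.274 × 890 → ξ₁ = 243.9 lbmol/h.
Yield of M: 1ξ₂ / 890 = 0.0637 → ξ₂ = 56.69 lbmol/h.
Outlet amounts (n = n₀ + Σ ν·ξ):
  R: 890 − 1(243.9) = 646.1
  U: 0 + 1(243.9) − 2(56.69) = 130.5
  M: 0 + 1(56.69) = 56.69
Total out = 646.1 + 130.5 + 56.69 = 833.3 lbmol/h.

833 lbmol/h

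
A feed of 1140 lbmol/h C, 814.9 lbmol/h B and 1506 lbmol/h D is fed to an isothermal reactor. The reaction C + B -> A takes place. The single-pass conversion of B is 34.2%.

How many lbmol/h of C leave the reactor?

861 lbmol/h

B reacted = 0.342 × 814.9 = 278.7 lbmol/h; ν_B = −1, so ξ = 278.7/1 = 278.7 lbmol/h.
Outlet amounts (n = n₀ + ν ξ):
  C: 1140 − 1(278.7) = 861.3
  B: 814.9 − 1(278.7) = 536.2
  A: 0 + 1(278.7) = 278.7
  D: 1506 (inert)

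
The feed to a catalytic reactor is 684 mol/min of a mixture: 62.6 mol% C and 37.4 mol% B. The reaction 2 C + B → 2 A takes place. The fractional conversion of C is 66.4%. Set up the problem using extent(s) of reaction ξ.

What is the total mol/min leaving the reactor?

542 mol/min

C reacted = 0.664 × 428.2 = 284.3 mol/min; ν_C = −2, so ξ = 284.3/2 = 142.2 mol/min.
Outlet amounts (n = n₀ + ν ξ):
  C: 428.2 − 2(142.2) = 143.9
  B: 255.8 − 1(142.2) = 113.7
  A: 0 + 2(142.2) = 284.3
Total out = 143.9 + 113.7 + 284.3 = 541.8 mol/min.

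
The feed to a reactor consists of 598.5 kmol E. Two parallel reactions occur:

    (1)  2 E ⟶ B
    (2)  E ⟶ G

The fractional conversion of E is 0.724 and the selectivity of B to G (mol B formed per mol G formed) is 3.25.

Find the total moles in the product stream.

Conversion of E: E consumed = 0.724 × 598.5 = 433.3 kmol = 2ξ₁ + 1ξ₂.
Selectivity: 1ξ₁ / (1ξ₂) = 3.25 → ξ₁ = 3.25 ξ₂.
Substitute: (2·3.25 + 1) ξ₂ = 433.3 → ξ₂ = 57.78 kmol, ξ₁ = 187.8 kmol.
Outlet amounts (n = n₀ + Σ ν·ξ):
  E: 598.5 − 2(187.8) − 1(57.78) = 165.2
  B: 0 + 1(187.8) = 187.8
  G: 0 + 1(57.78) = 57.78
Total out = 165.2 + 187.8 + 57.78 = 410.7 kmol.

411 kmol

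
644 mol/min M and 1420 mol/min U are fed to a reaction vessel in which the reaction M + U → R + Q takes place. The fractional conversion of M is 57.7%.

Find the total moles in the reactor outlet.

M reacted = 0.577 × 644 = 371.6 mol/min; ν_M = −1, so ξ = 371.6/1 = 371.6 mol/min.
Outlet amounts (n = n₀ + ν ξ):
  M: 644 − 1(371.6) = 272.4
  U: 1420 − 1(371.6) = 1048
  R: 0 + 1(371.6) = 371.6
  Q: 0 + 1(371.6) = 371.6
Total out = 272.4 + 1048 + 371.6 + 371.6 = 2064 mol/min.

2060 mol/min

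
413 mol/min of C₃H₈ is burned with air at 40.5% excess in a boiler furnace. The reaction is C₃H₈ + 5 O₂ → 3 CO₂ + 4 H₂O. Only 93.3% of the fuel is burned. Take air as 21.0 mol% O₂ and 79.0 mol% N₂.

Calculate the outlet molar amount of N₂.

Stoichiometric O₂ = 5 × 413 = 2065 mol/min; O₂ fed = 2065 × 1.405 = 2901 mol/min.
N₂ fed = 2901 × 79/21 = 10910 mol/min.
Fuel reacted = 0.933 × 413 → ξ = 385.3 mol/min.
Outlet (n = n₀ + ν ξ):
  C₃H₈: 413 − 1(385.3) = 27.67
  O₂: 2901 − 5(385.3) = 974.7
  N₂: 10910 (inert)
  CO₂: 0 + 3(385.3) = 1156
  H₂O: 0 + 4(385.3) = 1541

10900 mol/min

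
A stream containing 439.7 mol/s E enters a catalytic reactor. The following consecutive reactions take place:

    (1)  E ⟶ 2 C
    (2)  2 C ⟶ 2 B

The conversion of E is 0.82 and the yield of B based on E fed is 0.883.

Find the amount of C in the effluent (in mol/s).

Conversion of E: E consumed = 1ξ₁ = 0.82 × 439.7 → ξ₁ = 360.6 mol/s.
Yield of B: 2ξ₂ / 439.7 = 0.883 → ξ₂ = 194.1 mol/s.
Outlet amounts (n = n₀ + Σ ν·ξ):
  E: 439.7 − 1(360.6) = 79.15
  C: 0 + 2(360.6) − 2(194.1) = 332.9
  B: 0 + 2(194.1) = 388.3

333 mol/s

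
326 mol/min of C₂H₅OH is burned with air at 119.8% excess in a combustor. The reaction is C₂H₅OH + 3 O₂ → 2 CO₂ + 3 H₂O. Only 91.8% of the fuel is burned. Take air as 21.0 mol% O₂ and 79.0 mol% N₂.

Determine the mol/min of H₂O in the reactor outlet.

Stoichiometric O₂ = 3 × 326 = 978 mol/min; O₂ fed = 978 × 2.198 = 2150 mol/min.
N₂ fed = 2150 × 79/21 = 8087 mol/min.
Fuel reacted = 0.918 × 326 → ξ = 299.3 mol/min.
Outlet (n = n₀ + ν ξ):
  C₂H₅OH: 326 − 1(299.3) = 26.73
  O₂: 2150 − 3(299.3) = 1252
  N₂: 8087 (inert)
  CO₂: 0 + 2(299.3) = 598.5
  H₂O: 0 + 3(299.3) = 897.8

898 mol/min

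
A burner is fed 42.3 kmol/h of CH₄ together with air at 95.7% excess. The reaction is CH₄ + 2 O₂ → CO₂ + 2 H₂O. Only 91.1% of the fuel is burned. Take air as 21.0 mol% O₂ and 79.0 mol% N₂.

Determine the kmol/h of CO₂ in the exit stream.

38.5 kmol/h

Stoichiometric O₂ = 2 × 42.3 = 84.6 kmol/h; O₂ fed = 84.6 × 1.957 = 165.6 kmol/h.
N₂ fed = 165.6 × 79/21 = 622.8 kmol/h.
Fuel reacted = 0.911 × 42.3 → ξ = 38.54 kmol/h.
Outlet (n = n₀ + ν ξ):
  CH₄: 42.3 − 1(38.54) = 3.765
  O₂: 165.6 − 2(38.54) = 88.49
  N₂: 622.8 (inert)
  CO₂: 0 + 1(38.54) = 38.54
  H₂O: 0 + 2(38.54) = 77.07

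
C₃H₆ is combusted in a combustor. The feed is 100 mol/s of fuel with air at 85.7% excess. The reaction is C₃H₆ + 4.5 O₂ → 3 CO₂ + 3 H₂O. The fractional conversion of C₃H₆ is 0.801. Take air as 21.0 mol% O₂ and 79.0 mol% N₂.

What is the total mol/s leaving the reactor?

4120 mol/s

Stoichiometric O₂ = 4.5 × 100 = 450 mol/s; O₂ fed = 450 × 1.857 = 835.6 mol/s.
N₂ fed = 835.6 × 79/21 = 3144 mol/s.
Fuel reacted = 0.801 × 100 → ξ = 80.1 mol/s.
Outlet (n = n₀ + ν ξ):
  C₃H₆: 100 − 1(80.1) = 19.9
  O₂: 835.6 − 4.5(80.1) = 475.2
  N₂: 3144 (inert)
  CO₂: 0 + 3(80.1) = 240.3
  H₂O: 0 + 3(80.1) = 240.3
Total out = 19.9 + 475.2 + 3144 + 240.3 + 240.3 = 4119 mol/s.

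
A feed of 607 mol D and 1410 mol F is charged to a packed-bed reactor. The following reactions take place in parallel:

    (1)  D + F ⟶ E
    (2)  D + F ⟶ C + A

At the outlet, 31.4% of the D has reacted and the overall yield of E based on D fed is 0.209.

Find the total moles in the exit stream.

Yield of E: 1ξ₁ / 607 = 0.209 → ξ₁ = 126.9 mol.
Conversion of D: 1ξ₁ + 1ξ₂ = 0.314 × 607 = 190.6 → ξ₂ = 63.74 mol.
Outlet amounts (n = n₀ + Σ ν·ξ):
  D: 607 − 1(126.9) − 1(63.74) = 416.4
  F: 1410 − 1(126.9) − 1(63.74) = 1219
  E: 0 + 1(126.9) = 126.9
  C: 0 + 1(63.74) = 63.74
  A: 0 + 1(63.74) = 63.74
Total out = 416.4 + 1219 + 126.9 + 63.74 + 63.74 = 1890 mol.

1890 mol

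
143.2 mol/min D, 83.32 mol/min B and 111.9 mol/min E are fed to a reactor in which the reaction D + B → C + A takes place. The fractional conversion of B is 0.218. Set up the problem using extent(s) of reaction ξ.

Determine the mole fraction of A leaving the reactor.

0.0537

B reacted = 0.218 × 83.32 = 18.16 mol/min; ν_B = −1, so ξ = 18.16/1 = 18.16 mol/min.
Outlet amounts (n = n₀ + ν ξ):
  D: 143.2 − 1(18.16) = 125
  B: 83.32 − 1(18.16) = 65.16
  C: 0 + 1(18.16) = 18.16
  A: 0 + 1(18.16) = 18.16
  E: 111.9 (inert)
Total out = 338.4 mol/min; y_A = 18.16 / 338.4 = 0.05367.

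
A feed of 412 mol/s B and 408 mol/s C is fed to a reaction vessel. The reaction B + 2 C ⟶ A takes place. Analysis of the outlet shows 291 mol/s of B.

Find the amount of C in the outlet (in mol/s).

166 mol/s

For B: n = n₀ − 1ξ → 291 = 412 − 1ξ, giving ξ = 121 mol/s.
Outlet amounts (n = n₀ + ν ξ):
  B: 412 − 1(121) = 291
  C: 408 − 2(121) = 166
  A: 0 + 1(121) = 121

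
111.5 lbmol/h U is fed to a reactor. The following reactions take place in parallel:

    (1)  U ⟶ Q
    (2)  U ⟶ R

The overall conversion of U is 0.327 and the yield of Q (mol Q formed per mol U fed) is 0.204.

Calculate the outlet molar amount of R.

Yield of Q: 1ξ₁ / 111.5 = 0.204 → ξ₁ = 22.75 lbmol/h.
Conversion of U: 1ξ₁ + 1ξ₂ = 0.327 × 111.5 = 36.46 → ξ₂ = 13.71 lbmol/h.
Outlet amounts (n = n₀ + Σ ν·ξ):
  U: 111.5 − 1(22.75) − 1(13.71) = 75.04
  Q: 0 + 1(22.75) = 22.75
  R: 0 + 1(13.71) = 13.71

13.7 lbmol/h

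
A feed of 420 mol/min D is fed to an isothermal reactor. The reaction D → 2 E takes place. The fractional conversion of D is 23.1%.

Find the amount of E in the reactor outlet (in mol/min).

194 mol/min

D reacted = 0.231 × 420 = 97.02 mol/min; ν_D = −1, so ξ = 97.02/1 = 97.02 mol/min.
Outlet amounts (n = n₀ + ν ξ):
  D: 420 − 1(97.02) = 323
  E: 0 + 2(97.02) = 194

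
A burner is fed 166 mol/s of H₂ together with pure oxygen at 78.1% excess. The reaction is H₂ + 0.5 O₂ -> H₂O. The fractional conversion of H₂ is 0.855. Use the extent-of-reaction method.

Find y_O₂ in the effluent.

Stoichiometric O₂ = 0.5 × 166 = 83 mol/s; O₂ fed = 83 × 1.781 = 147.8 mol/s.
Fuel reacted = 0.855 × 166 → ξ = 141.9 mol/s.
Outlet (n = n₀ + ν ξ):
  H₂: 166 − 1(141.9) = 24.07
  O₂: 147.8 − 0.5(141.9) = 76.86
  H₂O: 0 + 1(141.9) = 141.9
Total out = 242.9 mol/s; y_O₂ = 76.86 / 242.9 = 0.3165.

0.316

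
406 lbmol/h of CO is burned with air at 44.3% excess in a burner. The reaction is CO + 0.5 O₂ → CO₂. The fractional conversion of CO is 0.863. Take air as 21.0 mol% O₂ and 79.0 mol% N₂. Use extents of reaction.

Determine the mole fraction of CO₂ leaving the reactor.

Stoichiometric O₂ = 0.5 × 406 = 203 lbmol/h; O₂ fed = 203 × 1.443 = 292.9 lbmol/h.
N₂ fed = 292.9 × 79/21 = 1102 lbmol/h.
Fuel reacted = 0.863 × 406 → ξ = 350.4 lbmol/h.
Outlet (n = n₀ + ν ξ):
  CO: 406 − 1(350.4) = 55.62
  O₂: 292.9 − 0.5(350.4) = 117.7
  N₂: 1102 (inert)
  CO₂: 0 + 1(350.4) = 350.4
Total out = 1626 lbmol/h; y_CO₂ = 350.4 / 1626 = 0.2155.

0.216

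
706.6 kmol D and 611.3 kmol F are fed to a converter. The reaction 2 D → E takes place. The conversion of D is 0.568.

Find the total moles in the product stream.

1120 kmol

D reacted = 0.568 × 706.6 = 401.3 kmol; ν_D = −2, so ξ = 401.3/2 = 200.7 kmol.
Outlet amounts (n = n₀ + ν ξ):
  D: 706.6 − 2(200.7) = 305.3
  E: 0 + 1(200.7) = 200.7
  F: 611.3 (inert)
Total out = 305.3 + 200.7 + 611.3 = 1117 kmol.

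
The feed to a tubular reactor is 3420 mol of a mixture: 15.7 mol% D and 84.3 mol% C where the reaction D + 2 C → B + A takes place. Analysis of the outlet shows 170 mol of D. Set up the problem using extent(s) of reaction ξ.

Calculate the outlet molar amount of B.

367 mol

For D: n = n₀ − 1ξ → 170 = 536.9 − 1ξ, giving ξ = 366.9 mol.
Outlet amounts (n = n₀ + ν ξ):
  D: 536.9 − 1(366.9) = 170
  C: 2883 − 2(366.9) = 2149
  B: 0 + 1(366.9) = 366.9
  A: 0 + 1(366.9) = 366.9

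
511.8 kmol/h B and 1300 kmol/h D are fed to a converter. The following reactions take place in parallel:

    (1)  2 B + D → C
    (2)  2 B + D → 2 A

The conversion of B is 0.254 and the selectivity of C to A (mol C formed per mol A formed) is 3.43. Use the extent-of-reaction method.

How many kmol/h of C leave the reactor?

Conversion of B: B consumed = 0.254 × 511.8 = 130 kmol/h = 2ξ₁ + 2ξ₂.
Selectivity: 1ξ₁ / (2ξ₂) = 3.43 → ξ₁ = 6.86 ξ₂.
Substitute: (2·6.86 + 2) ξ₂ = 130 → ξ₂ = 8.27 kmol/h, ξ₁ = 56.73 kmol/h.
Outlet amounts (n = n₀ + Σ ν·ξ):
  B: 511.8 − 2(56.73) − 2(8.27) = 381.8
  D: 1300 − 1(56.73) − 1(8.27) = 1235
  C: 0 + 1(56.73) = 56.73
  A: 0 + 2(8.27) = 16.54

56.7 kmol/h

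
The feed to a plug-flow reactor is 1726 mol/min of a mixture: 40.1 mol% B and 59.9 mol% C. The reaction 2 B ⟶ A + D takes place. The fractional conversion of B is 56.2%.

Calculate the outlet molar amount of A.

B reacted = 0.562 × 692.1 = 389 mol/min; ν_B = −2, so ξ = 389/2 = 194.5 mol/min.
Outlet amounts (n = n₀ + ν ξ):
  B: 692.1 − 2(194.5) = 303.2
  A: 0 + 1(194.5) = 194.5
  D: 0 + 1(194.5) = 194.5
  C: 1034 (inert)

194 mol/min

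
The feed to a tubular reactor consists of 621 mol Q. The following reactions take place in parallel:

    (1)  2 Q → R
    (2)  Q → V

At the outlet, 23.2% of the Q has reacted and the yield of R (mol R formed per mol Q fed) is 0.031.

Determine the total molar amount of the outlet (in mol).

Yield of R: 1ξ₁ / 621 = 0.031 → ξ₁ = 19.25 mol.
Conversion of Q: 2ξ₁ + 1ξ₂ = 0.232 × 621 = 144.1 → ξ₂ = 105.6 mol.
Outlet amounts (n = n₀ + Σ ν·ξ):
  Q: 621 − 2(19.25) − 1(105.6) = 476.9
  R: 0 + 1(19.25) = 19.25
  V: 0 + 1(105.6) = 105.6
Total out = 476.9 + 19.25 + 105.6 = 601.7 mol.

602 mol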